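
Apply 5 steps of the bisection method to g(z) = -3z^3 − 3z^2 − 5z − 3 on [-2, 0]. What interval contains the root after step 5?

[-0.75, -0.6875]

g(-1) = 2 > 0, so the root lies in [-1, 0]
g(-0.5) = -0.875 < 0, so the root lies in [-1, -0.5]
g(-0.75) = 0.328125 > 0, so the root lies in [-0.75, -0.5]
g(-0.625) = -0.3145 < 0, so the root lies in [-0.75, -0.625]
g(-0.6875) = -0.0056 < 0, so the root lies in [-0.75, -0.6875]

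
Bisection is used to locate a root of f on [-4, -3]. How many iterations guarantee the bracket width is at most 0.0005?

11

Width after n steps is 1/2^n. Need 2^n ≥ 1/0.0005 = 2000.
2^10 = 1024 < 2000 ≤ 2^11 = 2048, so n = 11.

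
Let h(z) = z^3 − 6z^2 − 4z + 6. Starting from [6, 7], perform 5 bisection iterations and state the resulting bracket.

m = 6.5, h(m) = 1.125 (+); new bracket [6, 6.5]
m = 6.25, h(m) = -9.234375 (−); new bracket [6.25, 6.5]
m = 6.375, h(m) = -4.259766 (−); new bracket [6.375, 6.5]
m = 6.4375, h(m) = -1.6194 (−); new bracket [6.4375, 6.5]
m = 6.46875, h(m) = -0.2603 (−); new bracket [6.46875, 6.5]

[6.46875, 6.5]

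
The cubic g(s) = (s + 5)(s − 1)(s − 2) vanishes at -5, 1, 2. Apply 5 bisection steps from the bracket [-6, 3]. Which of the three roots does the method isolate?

-5

s = -1.5 gives g = 30.625, positive; keep [-6, -1.5]
s = -3.75 gives g = 34.140625, positive; keep [-6, -3.75]
s = -4.875 gives g = 5.048828, positive; keep [-6, -4.875]
s = -5.4375 gives g = -20.947, negative; keep [-5.4375, -4.875]
s = -5.15625 gives g = -6.8837, negative; keep [-5.15625, -4.875]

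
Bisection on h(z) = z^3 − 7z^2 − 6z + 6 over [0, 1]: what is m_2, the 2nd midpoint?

0.75

z = 0.5 gives h = 1.375, positive; keep [0.5, 1]
z = 0.75 gives h = -2.015625, negative; keep [0.5, 0.75]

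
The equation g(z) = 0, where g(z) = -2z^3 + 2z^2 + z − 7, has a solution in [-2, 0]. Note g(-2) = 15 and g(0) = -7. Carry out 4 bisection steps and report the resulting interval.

[-1.375, -1.25]

m = -1, g(m) = -4 (−); new bracket [-2, -1]
m = -1.5, g(m) = 2.75 (+); new bracket [-1.5, -1]
m = -1.25, g(m) = -1.21875 (−); new bracket [-1.5, -1.25]
m = -1.375, g(m) = 0.6055 (+); new bracket [-1.375, -1.25]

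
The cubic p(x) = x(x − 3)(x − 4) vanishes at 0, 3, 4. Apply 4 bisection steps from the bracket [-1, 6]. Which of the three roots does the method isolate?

x = 2.5 gives p = 1.875, positive; keep [-1, 2.5]
x = 0.75 gives p = 5.484375, positive; keep [-1, 0.75]
x = -0.125 gives p = -1.611328, negative; keep [-0.125, 0.75]
x = 0.3125 gives p = 3.0969, positive; keep [-0.125, 0.3125]

0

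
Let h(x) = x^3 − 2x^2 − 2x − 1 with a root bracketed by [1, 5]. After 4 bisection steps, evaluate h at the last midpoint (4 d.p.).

-0.8281

x = 3 gives h = 2, positive; keep [1, 3]
x = 2 gives h = -5, negative; keep [2, 3]
x = 2.5 gives h = -2.875, negative; keep [2.5, 3]
x = 2.75 gives h = -0.8281, negative; keep [2.75, 3]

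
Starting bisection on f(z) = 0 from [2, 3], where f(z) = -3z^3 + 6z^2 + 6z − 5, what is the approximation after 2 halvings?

midpoint 2.5: f = 0.625 > 0 → [2.5, 3]
midpoint 2.75: f = -5.515625 < 0 → [2.5, 2.75]

2.75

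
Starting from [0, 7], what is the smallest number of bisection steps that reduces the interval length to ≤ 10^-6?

23

Width after n steps is 7/2^n. Need 2^n ≥ 7/10^-6 = 7000000.
2^22 = 4194304 < 7000000 ≤ 2^23 = 8388608, so n = 23.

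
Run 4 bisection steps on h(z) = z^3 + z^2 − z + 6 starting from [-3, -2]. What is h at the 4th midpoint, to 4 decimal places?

midpoint -2.5: h = -0.875 < 0 → [-2.5, -2]
midpoint -2.25: h = 1.921875 > 0 → [-2.5, -2.25]
midpoint -2.375: h = 0.619141 > 0 → [-2.5, -2.375]
midpoint -2.4375: h = -0.1033 < 0 → [-2.4375, -2.375]

-0.1033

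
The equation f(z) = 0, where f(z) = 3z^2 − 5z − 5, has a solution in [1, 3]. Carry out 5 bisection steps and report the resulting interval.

[2.3125, 2.375]

f(2) = -3 < 0, so the root lies in [2, 3]
f(2.5) = 1.25 > 0, so the root lies in [2, 2.5]
f(2.25) = -1.0625 < 0, so the root lies in [2.25, 2.5]
f(2.375) = 0.0469 > 0, so the root lies in [2.25, 2.375]
f(2.3125) = -0.5195 < 0, so the root lies in [2.3125, 2.375]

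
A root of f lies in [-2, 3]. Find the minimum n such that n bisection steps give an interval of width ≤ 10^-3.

Width after n steps is 5/2^n. Need 2^n ≥ 5/10^-3 = 5000.
2^12 = 4096 < 5000 ≤ 2^13 = 8192, so n = 13.

13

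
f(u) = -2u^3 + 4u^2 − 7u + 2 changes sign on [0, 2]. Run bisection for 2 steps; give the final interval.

midpoint 1: f = -3 < 0 → [0, 1]
midpoint 0.5: f = -0.75 < 0 → [0, 0.5]

[0, 0.5]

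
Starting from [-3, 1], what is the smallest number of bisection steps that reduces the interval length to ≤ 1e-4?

Width after n steps is 4/2^n. Need 2^n ≥ 4/1e-4 = 40000.
2^15 = 32768 < 40000 ≤ 2^16 = 65536, so n = 16.

16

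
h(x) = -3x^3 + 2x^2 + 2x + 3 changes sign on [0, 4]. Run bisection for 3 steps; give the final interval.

[1.5, 2]

h(2) = -9 < 0, so the root lies in [0, 2]
h(1) = 4 > 0, so the root lies in [1, 2]
h(1.5) = 0.375 > 0, so the root lies in [1.5, 2]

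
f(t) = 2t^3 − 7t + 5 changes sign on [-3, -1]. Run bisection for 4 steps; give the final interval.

m = -2, f(m) = 3 (+); new bracket [-3, -2]
m = -2.5, f(m) = -8.75 (−); new bracket [-2.5, -2]
m = -2.25, f(m) = -2.03125 (−); new bracket [-2.25, -2]
m = -2.125, f(m) = 0.6836 (+); new bracket [-2.25, -2.125]

[-2.25, -2.125]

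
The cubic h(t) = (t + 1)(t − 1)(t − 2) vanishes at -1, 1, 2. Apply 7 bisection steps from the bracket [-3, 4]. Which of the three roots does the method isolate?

-1

t = 0.5 gives h = 1.125, positive; keep [-3, 0.5]
t = -1.25 gives h = -1.828125, negative; keep [-1.25, 0.5]
t = -0.375 gives h = 2.041016, positive; keep [-1.25, -0.375]
t = -0.8125 gives h = 0.9558, positive; keep [-1.25, -0.8125]
t = -1.03125 gives h = -0.1924, negative; keep [-1.03125, -0.8125]
t = -0.921875 gives h = 0.4387, positive; keep [-1.03125, -0.921875]
t = -0.9765625 gives h = 0.1379, positive; keep [-1.03125, -0.9765625]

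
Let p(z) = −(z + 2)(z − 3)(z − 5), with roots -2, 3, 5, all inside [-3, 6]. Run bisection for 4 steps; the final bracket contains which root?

-2

midpoint 1.5: p = -18.375 < 0 → [-3, 1.5]
midpoint -0.75: p = -26.953125 < 0 → [-3, -0.75]
midpoint -1.875: p = -4.189453 < 0 → [-3, -1.875]
midpoint -2.4375: p = 17.6931 > 0 → [-2.4375, -1.875]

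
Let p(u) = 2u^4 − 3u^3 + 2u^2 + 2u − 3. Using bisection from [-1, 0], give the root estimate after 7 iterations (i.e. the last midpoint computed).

m = -0.5, p(m) = -3 (−); new bracket [-1, -0.5]
m = -0.75, p(m) = -1.476562 (−); new bracket [-1, -0.75]
m = -0.875, p(m) = -0.036621 (−); new bracket [-1, -0.875]
m = -0.9375, p(m) = 0.8997 (+); new bracket [-0.9375, -0.875]
m = -0.90625, p(m) = 0.412 (+); new bracket [-0.90625, -0.875]
m = -0.890625, p(m) = 0.1829 (+); new bracket [-0.890625, -0.875]
m = -0.8828125, p(m) = 0.072 (+); new bracket [-0.8828125, -0.875]

-0.8828125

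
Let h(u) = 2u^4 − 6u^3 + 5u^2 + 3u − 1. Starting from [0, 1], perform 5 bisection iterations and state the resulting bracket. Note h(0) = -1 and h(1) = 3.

[0.25, 0.28125]

h(0.5) = 1.125 > 0, so the root lies in [0, 0.5]
h(0.25) = -0.023438 < 0, so the root lies in [0.25, 0.5]
h(0.375) = 0.55127 > 0, so the root lies in [0.25, 0.375]
h(0.3125) = 0.2617 > 0, so the root lies in [0.25, 0.3125]
h(0.28125) = 0.1183 > 0, so the root lies in [0.25, 0.28125]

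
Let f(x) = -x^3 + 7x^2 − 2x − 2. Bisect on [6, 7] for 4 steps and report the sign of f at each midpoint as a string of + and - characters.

+-+-

m = 6.5, f(m) = 6.125 (+); new bracket [6.5, 7]
m = 6.75, f(m) = -4.109375 (−); new bracket [6.5, 6.75]
m = 6.625, f(m) = 1.208984 (+); new bracket [6.625, 6.75]
m = 6.6875, f(m) = -1.3992 (−); new bracket [6.625, 6.6875]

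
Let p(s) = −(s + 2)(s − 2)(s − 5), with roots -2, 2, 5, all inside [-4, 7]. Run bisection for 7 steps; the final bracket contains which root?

p(1.5) = -6.125 < 0, so the root lies in [-4, 1.5]
p(-1.25) = -15.234375 < 0, so the root lies in [-4, -1.25]
p(-2.625) = 22.041016 > 0, so the root lies in [-2.625, -1.25]
p(-1.9375) = -1.7073 < 0, so the root lies in [-2.625, -1.9375]
p(-2.28125) = 8.7674 > 0, so the root lies in [-2.28125, -1.9375]
p(-2.109375) = 3.1954 > 0, so the root lies in [-2.109375, -1.9375]
p(-2.0234375) = 0.6623 > 0, so the root lies in [-2.0234375, -1.9375]

-2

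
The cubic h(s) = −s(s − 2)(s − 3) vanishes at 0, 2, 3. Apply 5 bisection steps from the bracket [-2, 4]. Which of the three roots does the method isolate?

0

midpoint 1: h = -2 < 0 → [-2, 1]
midpoint -0.5: h = 4.375 > 0 → [-0.5, 1]
midpoint 0.25: h = -1.203125 < 0 → [-0.5, 0.25]
midpoint -0.125: h = 0.8301 > 0 → [-0.125, 0.25]
midpoint 0.0625: h = -0.3557 < 0 → [-0.125, 0.0625]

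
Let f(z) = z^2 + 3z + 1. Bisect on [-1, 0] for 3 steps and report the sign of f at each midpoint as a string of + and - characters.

z = -0.5 gives f = -0.25, negative; keep [-0.5, 0]
z = -0.25 gives f = 0.3125, positive; keep [-0.5, -0.25]
z = -0.375 gives f = 0.015625, positive; keep [-0.5, -0.375]

-++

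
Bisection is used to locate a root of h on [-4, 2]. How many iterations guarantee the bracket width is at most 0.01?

Width after n steps is 6/2^n. Need 2^n ≥ 6/0.01 = 600.
2^9 = 512 < 600 ≤ 2^10 = 1024, so n = 10.

10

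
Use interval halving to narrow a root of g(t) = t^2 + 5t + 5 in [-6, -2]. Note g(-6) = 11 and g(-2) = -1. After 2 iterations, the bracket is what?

g(-4) = 1 > 0, so the root lies in [-4, -2]
g(-3) = -1 < 0, so the root lies in [-4, -3]

[-4, -3]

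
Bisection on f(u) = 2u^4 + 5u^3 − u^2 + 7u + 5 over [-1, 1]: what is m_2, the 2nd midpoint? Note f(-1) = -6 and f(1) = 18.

-0.5

midpoint 0: f = 5 > 0 → [-1, 0]
midpoint -0.5: f = 0.75 > 0 → [-1, -0.5]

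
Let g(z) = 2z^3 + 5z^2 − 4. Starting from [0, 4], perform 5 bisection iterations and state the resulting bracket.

[0.75, 0.875]

m = 2, g(m) = 32 (+); new bracket [0, 2]
m = 1, g(m) = 3 (+); new bracket [0, 1]
m = 0.5, g(m) = -2.5 (−); new bracket [0.5, 1]
m = 0.75, g(m) = -0.3438 (−); new bracket [0.75, 1]
m = 0.875, g(m) = 1.168 (+); new bracket [0.75, 0.875]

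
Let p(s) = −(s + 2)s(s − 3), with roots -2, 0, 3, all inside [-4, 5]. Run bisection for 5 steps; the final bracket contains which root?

m = 0.5, p(m) = 3.125 (+); new bracket [0.5, 5]
m = 2.75, p(m) = 3.265625 (+); new bracket [2.75, 5]
m = 3.875, p(m) = -19.919922 (−); new bracket [2.75, 3.875]
m = 3.3125, p(m) = -5.4993 (−); new bracket [2.75, 3.3125]
m = 3.03125, p(m) = -0.4766 (−); new bracket [2.75, 3.03125]

3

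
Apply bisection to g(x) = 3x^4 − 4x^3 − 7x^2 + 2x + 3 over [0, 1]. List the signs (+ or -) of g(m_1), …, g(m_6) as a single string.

x = 0.5 gives g = 1.9375, positive; keep [0.5, 1]
x = 0.75 gives g = -0.175781, negative; keep [0.5, 0.75]
x = 0.625 gives g = 0.996826, positive; keep [0.625, 0.75]
x = 0.6875 gives g = 0.4368, positive; keep [0.6875, 0.75]
x = 0.71875 gives g = 0.1367, positive; keep [0.71875, 0.75]
x = 0.734375 gives g = -0.0181, negative; keep [0.71875, 0.734375]

+-+++-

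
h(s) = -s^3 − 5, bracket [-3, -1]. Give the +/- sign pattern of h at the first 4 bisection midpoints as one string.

+-+-

midpoint -2: h = 3 > 0 → [-2, -1]
midpoint -1.5: h = -1.625 < 0 → [-2, -1.5]
midpoint -1.75: h = 0.359375 > 0 → [-1.75, -1.5]
midpoint -1.625: h = -0.709 < 0 → [-1.75, -1.625]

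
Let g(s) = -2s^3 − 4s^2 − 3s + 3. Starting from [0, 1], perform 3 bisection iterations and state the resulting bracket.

midpoint 0.5: g = 0.25 > 0 → [0.5, 1]
midpoint 0.75: g = -2.34375 < 0 → [0.5, 0.75]
midpoint 0.625: g = -0.925781 < 0 → [0.5, 0.625]

[0.5, 0.625]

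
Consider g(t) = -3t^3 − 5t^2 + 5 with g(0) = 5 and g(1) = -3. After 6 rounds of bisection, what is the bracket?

t = 0.5 gives g = 3.375, positive; keep [0.5, 1]
t = 0.75 gives g = 0.921875, positive; keep [0.75, 1]
t = 0.875 gives g = -0.837891, negative; keep [0.75, 0.875]
t = 0.8125 gives g = 0.0901, positive; keep [0.8125, 0.875]
t = 0.84375 gives g = -0.3616, negative; keep [0.8125, 0.84375]
t = 0.828125 gives g = -0.1327, negative; keep [0.8125, 0.828125]

[0.8125, 0.828125]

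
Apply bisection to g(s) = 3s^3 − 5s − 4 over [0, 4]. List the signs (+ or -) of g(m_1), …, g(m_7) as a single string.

midpoint 2: g = 10 > 0 → [0, 2]
midpoint 1: g = -6 < 0 → [1, 2]
midpoint 1.5: g = -1.375 < 0 → [1.5, 2]
midpoint 1.75: g = 3.3281 > 0 → [1.5, 1.75]
midpoint 1.625: g = 0.748 > 0 → [1.5, 1.625]
midpoint 1.5625: g = -0.3684 < 0 → [1.5625, 1.625]
midpoint 1.59375: g = 0.1758 > 0 → [1.5625, 1.59375]

+--++-+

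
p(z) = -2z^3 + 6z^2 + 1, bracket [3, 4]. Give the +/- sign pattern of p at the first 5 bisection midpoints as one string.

----+

m = 3.5, p(m) = -11.25 (−); new bracket [3, 3.5]
m = 3.25, p(m) = -4.28125 (−); new bracket [3, 3.25]
m = 3.125, p(m) = -1.441406 (−); new bracket [3, 3.125]
m = 3.0625, p(m) = -0.1724 (−); new bracket [3, 3.0625]
m = 3.03125, p(m) = 0.4257 (+); new bracket [3.03125, 3.0625]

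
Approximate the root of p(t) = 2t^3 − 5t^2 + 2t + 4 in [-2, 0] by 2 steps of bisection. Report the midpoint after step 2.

t = -1 gives p = -5, negative; keep [-1, 0]
t = -0.5 gives p = 1.5, positive; keep [-1, -0.5]

-0.5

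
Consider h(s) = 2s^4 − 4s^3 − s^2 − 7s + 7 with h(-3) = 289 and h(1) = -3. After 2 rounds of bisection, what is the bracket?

[0, 1]

s = -1 gives h = 19, positive; keep [-1, 1]
s = 0 gives h = 7, positive; keep [0, 1]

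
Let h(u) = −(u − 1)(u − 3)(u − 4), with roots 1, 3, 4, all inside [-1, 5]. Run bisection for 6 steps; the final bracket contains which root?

m = 2, h(m) = -2 (−); new bracket [-1, 2]
m = 0.5, h(m) = 4.375 (+); new bracket [0.5, 2]
m = 1.25, h(m) = -1.203125 (−); new bracket [0.5, 1.25]
m = 0.875, h(m) = 0.8301 (+); new bracket [0.875, 1.25]
m = 1.0625, h(m) = -0.3557 (−); new bracket [0.875, 1.0625]
m = 0.96875, h(m) = 0.1924 (+); new bracket [0.96875, 1.0625]

1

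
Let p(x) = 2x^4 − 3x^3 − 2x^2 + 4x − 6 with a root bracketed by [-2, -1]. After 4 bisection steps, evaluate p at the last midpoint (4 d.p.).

p(-1.5) = 3.75 > 0, so the root lies in [-1.5, -1]
p(-1.25) = -3.382812 < 0, so the root lies in [-1.5, -1.25]
p(-1.375) = -0.333496 < 0, so the root lies in [-1.5, -1.375]
p(-1.4375) = 1.5686 > 0, so the root lies in [-1.4375, -1.375]

1.5686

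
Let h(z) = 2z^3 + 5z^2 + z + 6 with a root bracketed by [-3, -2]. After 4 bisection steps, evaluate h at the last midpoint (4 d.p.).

h(-2.5) = 3.5 > 0, so the root lies in [-3, -2.5]
h(-2.75) = -0.53125 < 0, so the root lies in [-2.75, -2.5]
h(-2.625) = 1.652344 > 0, so the root lies in [-2.75, -2.625]
h(-2.6875) = 0.604 > 0, so the root lies in [-2.75, -2.6875]

0.6040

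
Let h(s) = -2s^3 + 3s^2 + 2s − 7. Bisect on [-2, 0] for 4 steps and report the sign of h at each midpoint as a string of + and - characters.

-+-+

midpoint -1: h = -4 < 0 → [-2, -1]
midpoint -1.5: h = 3.5 > 0 → [-1.5, -1]
midpoint -1.25: h = -0.90625 < 0 → [-1.5, -1.25]
midpoint -1.375: h = 1.1211 > 0 → [-1.375, -1.25]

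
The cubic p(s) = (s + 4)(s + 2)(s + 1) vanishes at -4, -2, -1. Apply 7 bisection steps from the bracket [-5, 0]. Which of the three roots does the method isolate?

p(-2.5) = 1.125 > 0, so the root lies in [-5, -2.5]
p(-3.75) = 1.203125 > 0, so the root lies in [-5, -3.75]
p(-4.375) = -3.005859 < 0, so the root lies in [-4.375, -3.75]
p(-4.0625) = -0.3948 < 0, so the root lies in [-4.0625, -3.75]
p(-3.90625) = 0.5194 > 0, so the root lies in [-4.0625, -3.90625]
p(-3.984375) = 0.0925 > 0, so the root lies in [-4.0625, -3.984375]
p(-4.0234375) = -0.1434 < 0, so the root lies in [-4.0234375, -3.984375]

-4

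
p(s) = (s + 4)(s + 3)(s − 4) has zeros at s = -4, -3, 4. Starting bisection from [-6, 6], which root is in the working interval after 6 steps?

4

s = 0 gives p = -48, negative; keep [0, 6]
s = 3 gives p = -42, negative; keep [3, 6]
s = 4.5 gives p = 31.875, positive; keep [3, 4.5]
s = 3.75 gives p = -13.0781, negative; keep [3.75, 4.5]
s = 4.125 gives p = 7.2363, positive; keep [3.75, 4.125]
s = 3.9375 gives p = -3.4417, negative; keep [3.9375, 4.125]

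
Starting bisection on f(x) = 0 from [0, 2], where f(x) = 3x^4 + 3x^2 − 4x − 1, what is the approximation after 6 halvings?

0.90625

midpoint 1: f = 1 > 0 → [0, 1]
midpoint 0.5: f = -2.0625 < 0 → [0.5, 1]
midpoint 0.75: f = -1.363281 < 0 → [0.75, 1]
midpoint 0.875: f = -0.4446 < 0 → [0.875, 1]
midpoint 0.9375: f = 0.2041 > 0 → [0.875, 0.9375]
midpoint 0.90625: f = -0.1376 < 0 → [0.90625, 0.9375]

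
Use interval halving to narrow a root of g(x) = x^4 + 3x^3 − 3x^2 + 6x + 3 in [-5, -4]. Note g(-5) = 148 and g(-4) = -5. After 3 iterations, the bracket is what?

[-4.125, -4]

m = -4.5, g(m) = 51.9375 (+); new bracket [-4.5, -4]
m = -4.25, g(m) = 19.269531 (+); new bracket [-4.25, -4]
m = -4.125, g(m) = 6.16626 (+); new bracket [-4.125, -4]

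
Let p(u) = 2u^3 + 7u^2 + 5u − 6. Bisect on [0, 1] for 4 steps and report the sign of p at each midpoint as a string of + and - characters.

p(0.5) = -1.5 < 0, so the root lies in [0.5, 1]
p(0.75) = 2.53125 > 0, so the root lies in [0.5, 0.75]
p(0.625) = 0.347656 > 0, so the root lies in [0.5, 0.625]
p(0.5625) = -0.6167 < 0, so the root lies in [0.5625, 0.625]

-++-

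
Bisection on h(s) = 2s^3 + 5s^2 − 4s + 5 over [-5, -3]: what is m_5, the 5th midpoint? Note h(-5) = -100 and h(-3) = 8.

-3.3125

h(-4) = -27 < 0, so the root lies in [-4, -3]
h(-3.5) = -5.5 < 0, so the root lies in [-3.5, -3]
h(-3.25) = 2.15625 > 0, so the root lies in [-3.5, -3.25]
h(-3.375) = -1.4336 < 0, so the root lies in [-3.375, -3.25]
h(-3.3125) = 0.4194 > 0, so the root lies in [-3.375, -3.3125]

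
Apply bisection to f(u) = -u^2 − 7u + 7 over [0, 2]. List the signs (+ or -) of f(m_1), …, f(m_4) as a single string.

-+++

f(1) = -1 < 0, so the root lies in [0, 1]
f(0.5) = 3.25 > 0, so the root lies in [0.5, 1]
f(0.75) = 1.1875 > 0, so the root lies in [0.75, 1]
f(0.875) = 0.1094 > 0, so the root lies in [0.875, 1]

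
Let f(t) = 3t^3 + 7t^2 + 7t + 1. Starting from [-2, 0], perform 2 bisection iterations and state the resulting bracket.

m = -1, f(m) = -2 (−); new bracket [-1, 0]
m = -0.5, f(m) = -1.125 (−); new bracket [-0.5, 0]

[-0.5, 0]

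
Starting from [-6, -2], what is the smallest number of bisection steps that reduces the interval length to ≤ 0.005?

Width after n steps is 4/2^n. Need 2^n ≥ 4/0.005 = 800.
2^9 = 512 < 800 ≤ 2^10 = 1024, so n = 10.

10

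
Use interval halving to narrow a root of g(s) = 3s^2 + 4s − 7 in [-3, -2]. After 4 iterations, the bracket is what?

s = -2.5 gives g = 1.75, positive; keep [-2.5, -2]
s = -2.25 gives g = -0.8125, negative; keep [-2.5, -2.25]
s = -2.375 gives g = 0.421875, positive; keep [-2.375, -2.25]
s = -2.3125 gives g = -0.207, negative; keep [-2.375, -2.3125]

[-2.375, -2.3125]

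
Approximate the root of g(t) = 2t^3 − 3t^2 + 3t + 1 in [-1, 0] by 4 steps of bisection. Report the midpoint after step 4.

midpoint -0.5: g = -1.5 < 0 → [-0.5, 0]
midpoint -0.25: g = 0.03125 > 0 → [-0.5, -0.25]
midpoint -0.375: g = -0.652344 < 0 → [-0.375, -0.25]
midpoint -0.3125: g = -0.2915 < 0 → [-0.3125, -0.25]

-0.3125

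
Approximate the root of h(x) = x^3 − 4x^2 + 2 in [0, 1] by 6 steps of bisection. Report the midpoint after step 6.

x = 0.5 gives h = 1.125, positive; keep [0.5, 1]
x = 0.75 gives h = 0.171875, positive; keep [0.75, 1]
x = 0.875 gives h = -0.392578, negative; keep [0.75, 0.875]
x = 0.8125 gives h = -0.1042, negative; keep [0.75, 0.8125]
x = 0.78125 gives h = 0.0354, positive; keep [0.78125, 0.8125]
x = 0.796875 gives h = -0.034, negative; keep [0.78125, 0.796875]

0.796875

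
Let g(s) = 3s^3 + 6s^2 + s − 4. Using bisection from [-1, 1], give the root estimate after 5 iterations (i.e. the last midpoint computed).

0.6875

midpoint 0: g = -4 < 0 → [0, 1]
midpoint 0.5: g = -1.625 < 0 → [0.5, 1]
midpoint 0.75: g = 1.390625 > 0 → [0.5, 0.75]
midpoint 0.625: g = -0.2988 < 0 → [0.625, 0.75]
midpoint 0.6875: g = 0.4983 > 0 → [0.625, 0.6875]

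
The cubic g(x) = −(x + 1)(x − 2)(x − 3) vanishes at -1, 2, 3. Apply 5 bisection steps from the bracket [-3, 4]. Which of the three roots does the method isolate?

-1

g(0.5) = -5.625 < 0, so the root lies in [-3, 0.5]
g(-1.25) = 3.453125 > 0, so the root lies in [-1.25, 0.5]
g(-0.375) = -5.009766 < 0, so the root lies in [-1.25, -0.375]
g(-0.8125) = -2.0105 < 0, so the root lies in [-1.25, -0.8125]
g(-1.03125) = 0.3819 > 0, so the root lies in [-1.03125, -0.8125]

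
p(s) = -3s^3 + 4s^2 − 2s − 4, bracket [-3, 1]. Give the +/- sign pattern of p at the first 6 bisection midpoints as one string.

+--+-+

midpoint -1: p = 5 > 0 → [-1, 1]
midpoint 0: p = -4 < 0 → [-1, 0]
midpoint -0.5: p = -1.625 < 0 → [-1, -0.5]
midpoint -0.75: p = 1.0156 > 0 → [-0.75, -0.5]
midpoint -0.625: p = -0.4551 < 0 → [-0.75, -0.625]
midpoint -0.6875: p = 0.2405 > 0 → [-0.6875, -0.625]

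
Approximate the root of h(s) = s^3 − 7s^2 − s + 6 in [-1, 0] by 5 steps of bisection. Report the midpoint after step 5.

s = -0.5 gives h = 4.625, positive; keep [-1, -0.5]
s = -0.75 gives h = 2.390625, positive; keep [-1, -0.75]
s = -0.875 gives h = 0.845703, positive; keep [-1, -0.875]
s = -0.9375 gives h = -0.0388, negative; keep [-0.9375, -0.875]
s = -0.90625 gives h = 0.4129, positive; keep [-0.9375, -0.90625]

-0.90625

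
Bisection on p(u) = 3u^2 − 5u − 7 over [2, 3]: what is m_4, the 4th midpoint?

u = 2.5 gives p = -0.75, negative; keep [2.5, 3]
u = 2.75 gives p = 1.9375, positive; keep [2.5, 2.75]
u = 2.625 gives p = 0.546875, positive; keep [2.5, 2.625]
u = 2.5625 gives p = -0.1133, negative; keep [2.5625, 2.625]

2.5625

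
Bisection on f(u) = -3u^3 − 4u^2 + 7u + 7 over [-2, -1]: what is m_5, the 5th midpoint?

f(-1.5) = -2.375 < 0, so the root lies in [-2, -1.5]
f(-1.75) = -1.421875 < 0, so the root lies in [-2, -1.75]
f(-1.875) = -0.412109 < 0, so the root lies in [-2, -1.875]
f(-1.9375) = 0.2415 > 0, so the root lies in [-1.9375, -1.875]
f(-1.90625) = -0.0982 < 0, so the root lies in [-1.9375, -1.90625]

-1.90625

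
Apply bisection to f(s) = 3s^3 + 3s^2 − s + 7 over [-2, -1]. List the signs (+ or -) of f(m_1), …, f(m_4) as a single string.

++-+

f(-1.5) = 5.125 > 0, so the root lies in [-2, -1.5]
f(-1.75) = 1.859375 > 0, so the root lies in [-2, -1.75]
f(-1.875) = -0.353516 < 0, so the root lies in [-1.875, -1.75]
f(-1.8125) = 0.8049 > 0, so the root lies in [-1.875, -1.8125]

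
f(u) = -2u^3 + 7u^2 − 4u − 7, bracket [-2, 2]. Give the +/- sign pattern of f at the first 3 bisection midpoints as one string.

-+-

m = 0, f(m) = -7 (−); new bracket [-2, 0]
m = -1, f(m) = 6 (+); new bracket [-1, 0]
m = -0.5, f(m) = -3 (−); new bracket [-1, -0.5]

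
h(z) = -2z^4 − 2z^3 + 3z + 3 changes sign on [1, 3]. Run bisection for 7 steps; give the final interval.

[1.140625, 1.15625]

m = 2, h(m) = -39 (−); new bracket [1, 2]
m = 1.5, h(m) = -9.375 (−); new bracket [1, 1.5]
m = 1.25, h(m) = -2.039062 (−); new bracket [1, 1.25]
m = 1.125, h(m) = 0.3237 (+); new bracket [1.125, 1.25]
m = 1.1875, h(m) = -0.7637 (−); new bracket [1.125, 1.1875]
m = 1.15625, h(m) = -0.1975 (−); new bracket [1.125, 1.15625]
m = 1.140625, h(m) = 0.0686 (+); new bracket [1.140625, 1.15625]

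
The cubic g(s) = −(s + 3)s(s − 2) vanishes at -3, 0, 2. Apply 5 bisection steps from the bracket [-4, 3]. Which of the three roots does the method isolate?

-3

m = -0.5, g(m) = -3.125 (−); new bracket [-4, -0.5]
m = -2.25, g(m) = -7.171875 (−); new bracket [-4, -2.25]
m = -3.125, g(m) = 2.001953 (+); new bracket [-3.125, -2.25]
m = -2.6875, g(m) = -3.9368 (−); new bracket [-3.125, -2.6875]
m = -2.90625, g(m) = -1.3368 (−); new bracket [-3.125, -2.90625]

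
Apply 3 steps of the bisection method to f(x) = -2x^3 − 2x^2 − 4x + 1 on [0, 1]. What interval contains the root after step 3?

midpoint 0.5: f = -1.75 < 0 → [0, 0.5]
midpoint 0.25: f = -0.15625 < 0 → [0, 0.25]
midpoint 0.125: f = 0.464844 > 0 → [0.125, 0.25]

[0.125, 0.25]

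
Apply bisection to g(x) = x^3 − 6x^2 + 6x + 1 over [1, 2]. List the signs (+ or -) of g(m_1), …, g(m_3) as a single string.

m = 1.5, g(m) = -0.125 (−); new bracket [1, 1.5]
m = 1.25, g(m) = 1.078125 (+); new bracket [1.25, 1.5]
m = 1.375, g(m) = 0.505859 (+); new bracket [1.375, 1.5]

-++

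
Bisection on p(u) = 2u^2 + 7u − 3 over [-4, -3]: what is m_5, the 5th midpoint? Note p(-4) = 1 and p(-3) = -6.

m = -3.5, p(m) = -3 (−); new bracket [-4, -3.5]
m = -3.75, p(m) = -1.125 (−); new bracket [-4, -3.75]
m = -3.875, p(m) = -0.09375 (−); new bracket [-4, -3.875]
m = -3.9375, p(m) = 0.4453 (+); new bracket [-3.9375, -3.875]
m = -3.90625, p(m) = 0.1738 (+); new bracket [-3.90625, -3.875]

-3.90625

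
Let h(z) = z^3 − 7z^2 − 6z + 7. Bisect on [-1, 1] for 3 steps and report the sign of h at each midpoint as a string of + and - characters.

h(0) = 7 > 0, so the root lies in [0, 1]
h(0.5) = 2.375 > 0, so the root lies in [0.5, 1]
h(0.75) = -1.015625 < 0, so the root lies in [0.5, 0.75]

++-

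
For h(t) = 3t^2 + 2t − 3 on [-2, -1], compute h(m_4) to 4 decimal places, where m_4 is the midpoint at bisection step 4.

0.3242

midpoint -1.5: h = 0.75 > 0 → [-1.5, -1]
midpoint -1.25: h = -0.8125 < 0 → [-1.5, -1.25]
midpoint -1.375: h = -0.078125 < 0 → [-1.5, -1.375]
midpoint -1.4375: h = 0.3242 > 0 → [-1.4375, -1.375]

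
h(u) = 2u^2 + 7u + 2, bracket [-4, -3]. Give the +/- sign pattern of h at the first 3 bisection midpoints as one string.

++-

u = -3.5 gives h = 2, positive; keep [-3.5, -3]
u = -3.25 gives h = 0.375, positive; keep [-3.25, -3]
u = -3.125 gives h = -0.34375, negative; keep [-3.25, -3.125]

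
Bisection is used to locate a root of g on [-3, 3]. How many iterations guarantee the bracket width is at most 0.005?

11

Width after n steps is 6/2^n. Need 2^n ≥ 6/0.005 = 1200.
2^10 = 1024 < 1200 ≤ 2^11 = 2048, so n = 11.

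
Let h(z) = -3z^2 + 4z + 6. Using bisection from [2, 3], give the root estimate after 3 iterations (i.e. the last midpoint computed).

midpoint 2.5: h = -2.75 < 0 → [2, 2.5]
midpoint 2.25: h = -0.1875 < 0 → [2, 2.25]
midpoint 2.125: h = 0.953125 > 0 → [2.125, 2.25]

2.125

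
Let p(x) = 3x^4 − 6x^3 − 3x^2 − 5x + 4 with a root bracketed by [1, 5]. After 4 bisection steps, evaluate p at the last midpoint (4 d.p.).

14.3555

m = 3, p(m) = 43 (+); new bracket [1, 3]
m = 2, p(m) = -18 (−); new bracket [2, 3]
m = 2.5, p(m) = -3.8125 (−); new bracket [2.5, 3]
m = 2.75, p(m) = 14.3555 (+); new bracket [2.5, 2.75]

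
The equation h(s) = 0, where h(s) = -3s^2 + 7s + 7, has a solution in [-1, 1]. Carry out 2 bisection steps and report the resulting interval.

m = 0, h(m) = 7 (+); new bracket [-1, 0]
m = -0.5, h(m) = 2.75 (+); new bracket [-1, -0.5]

[-1, -0.5]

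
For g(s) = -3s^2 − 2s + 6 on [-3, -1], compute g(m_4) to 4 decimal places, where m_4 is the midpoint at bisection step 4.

-0.7969

m = -2, g(m) = -2 (−); new bracket [-2, -1]
m = -1.5, g(m) = 2.25 (+); new bracket [-2, -1.5]
m = -1.75, g(m) = 0.3125 (+); new bracket [-2, -1.75]
m = -1.875, g(m) = -0.7969 (−); new bracket [-1.875, -1.75]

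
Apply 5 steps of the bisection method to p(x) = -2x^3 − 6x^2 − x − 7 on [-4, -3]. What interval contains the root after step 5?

x = -3.5 gives p = 8.75, positive; keep [-3.5, -3]
x = -3.25 gives p = 1.53125, positive; keep [-3.25, -3]
x = -3.125 gives p = -1.433594, negative; keep [-3.25, -3.125]
x = -3.1875 gives p = -0.0024, negative; keep [-3.25, -3.1875]
x = -3.21875 gives p = 0.7514, positive; keep [-3.21875, -3.1875]

[-3.21875, -3.1875]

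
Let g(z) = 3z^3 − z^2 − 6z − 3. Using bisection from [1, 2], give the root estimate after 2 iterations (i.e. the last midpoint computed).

1.75

z = 1.5 gives g = -4.125, negative; keep [1.5, 2]
z = 1.75 gives g = -0.484375, negative; keep [1.75, 2]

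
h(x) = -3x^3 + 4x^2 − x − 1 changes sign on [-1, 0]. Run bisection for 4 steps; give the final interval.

[-0.375, -0.3125]

x = -0.5 gives h = 0.875, positive; keep [-0.5, 0]
x = -0.25 gives h = -0.453125, negative; keep [-0.5, -0.25]
x = -0.375 gives h = 0.095703, positive; keep [-0.375, -0.25]
x = -0.3125 gives h = -0.2053, negative; keep [-0.375, -0.3125]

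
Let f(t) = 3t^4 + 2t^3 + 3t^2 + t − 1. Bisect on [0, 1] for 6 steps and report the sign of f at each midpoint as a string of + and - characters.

m = 0.5, f(m) = 0.6875 (+); new bracket [0, 0.5]
m = 0.25, f(m) = -0.519531 (−); new bracket [0.25, 0.5]
m = 0.375, f(m) = -0.03833 (−); new bracket [0.375, 0.5]
m = 0.4375, f(m) = 0.2891 (+); new bracket [0.375, 0.4375]
m = 0.40625, f(m) = 0.1172 (+); new bracket [0.375, 0.40625]
m = 0.390625, f(m) = 0.0374 (+); new bracket [0.375, 0.390625]

+--+++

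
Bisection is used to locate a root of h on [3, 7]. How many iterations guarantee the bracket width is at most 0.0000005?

Width after n steps is 4/2^n. Need 2^n ≥ 4/0.0000005 = 8000000.
2^22 = 4194304 < 8000000 ≤ 2^23 = 8388608, so n = 23.

23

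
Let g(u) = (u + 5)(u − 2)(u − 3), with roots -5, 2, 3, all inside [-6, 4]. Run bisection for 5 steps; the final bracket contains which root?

u = -1 gives g = 48, positive; keep [-6, -1]
u = -3.5 gives g = 53.625, positive; keep [-6, -3.5]
u = -4.75 gives g = 13.078125, positive; keep [-6, -4.75]
u = -5.375 gives g = -23.1621, negative; keep [-5.375, -4.75]
u = -5.0625 gives g = -3.5588, negative; keep [-5.0625, -4.75]

-5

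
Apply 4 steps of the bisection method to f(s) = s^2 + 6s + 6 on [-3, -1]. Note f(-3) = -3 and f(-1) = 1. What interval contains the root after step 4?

[-1.375, -1.25]

s = -2 gives f = -2, negative; keep [-2, -1]
s = -1.5 gives f = -0.75, negative; keep [-1.5, -1]
s = -1.25 gives f = 0.0625, positive; keep [-1.5, -1.25]
s = -1.375 gives f = -0.3594, negative; keep [-1.375, -1.25]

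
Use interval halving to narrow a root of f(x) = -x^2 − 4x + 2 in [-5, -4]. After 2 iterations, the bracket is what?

midpoint -4.5: f = -0.25 < 0 → [-4.5, -4]
midpoint -4.25: f = 0.9375 > 0 → [-4.5, -4.25]

[-4.5, -4.25]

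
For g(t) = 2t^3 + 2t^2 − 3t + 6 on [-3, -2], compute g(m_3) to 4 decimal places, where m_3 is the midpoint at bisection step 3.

-2.3867

m = -2.5, g(m) = -5.25 (−); new bracket [-2.5, -2]
m = -2.25, g(m) = 0.09375 (+); new bracket [-2.5, -2.25]
m = -2.375, g(m) = -2.386719 (−); new bracket [-2.375, -2.25]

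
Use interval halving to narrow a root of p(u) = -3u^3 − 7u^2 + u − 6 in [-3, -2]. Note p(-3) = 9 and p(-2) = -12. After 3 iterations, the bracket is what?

[-2.75, -2.625]

u = -2.5 gives p = -5.375, negative; keep [-3, -2.5]
u = -2.75 gives p = 0.703125, positive; keep [-2.75, -2.5]
u = -2.625 gives p = -2.595703, negative; keep [-2.75, -2.625]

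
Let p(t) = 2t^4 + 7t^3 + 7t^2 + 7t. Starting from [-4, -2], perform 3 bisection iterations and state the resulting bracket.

p(-3) = 15 > 0, so the root lies in [-3, -2]
p(-2.5) = -5 < 0, so the root lies in [-3, -2.5]
p(-2.75) = 2.492188 > 0, so the root lies in [-2.75, -2.5]

[-2.75, -2.5]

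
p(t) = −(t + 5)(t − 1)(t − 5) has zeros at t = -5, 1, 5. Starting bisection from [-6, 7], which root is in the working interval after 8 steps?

p(0.5) = -12.375 < 0, so the root lies in [-6, 0.5]
p(-2.75) = -65.390625 < 0, so the root lies in [-6, -2.75]
p(-4.375) = -31.494141 < 0, so the root lies in [-6, -4.375]
p(-5.1875) = 11.8191 > 0, so the root lies in [-5.1875, -4.375]
p(-4.78125) = -12.3698 < 0, so the root lies in [-5.1875, -4.78125]
p(-4.984375) = -0.9336 < 0, so the root lies in [-5.1875, -4.984375]
p(-5.0859375) = 5.275 > 0, so the root lies in [-5.0859375, -4.984375]
p(-5.03515625) = 2.1292 > 0, so the root lies in [-5.03515625, -4.984375]

-5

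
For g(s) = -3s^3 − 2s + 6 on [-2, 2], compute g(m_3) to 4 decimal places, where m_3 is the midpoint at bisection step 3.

-7.1250

midpoint 0: g = 6 > 0 → [0, 2]
midpoint 1: g = 1 > 0 → [1, 2]
midpoint 1.5: g = -7.125 < 0 → [1, 1.5]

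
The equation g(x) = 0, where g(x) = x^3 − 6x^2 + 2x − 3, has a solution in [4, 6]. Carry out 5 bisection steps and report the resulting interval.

[5.6875, 5.75]

x = 5 gives g = -18, negative; keep [5, 6]
x = 5.5 gives g = -7.125, negative; keep [5.5, 6]
x = 5.75 gives g = 0.234375, positive; keep [5.5, 5.75]
x = 5.625 gives g = -3.6152, negative; keep [5.625, 5.75]
x = 5.6875 gives g = -1.7336, negative; keep [5.6875, 5.75]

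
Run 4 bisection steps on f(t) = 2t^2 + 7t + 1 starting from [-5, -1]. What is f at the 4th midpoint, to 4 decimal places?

-0.6250

midpoint -3: f = -2 < 0 → [-5, -3]
midpoint -4: f = 5 > 0 → [-4, -3]
midpoint -3.5: f = 1 > 0 → [-3.5, -3]
midpoint -3.25: f = -0.625 < 0 → [-3.5, -3.25]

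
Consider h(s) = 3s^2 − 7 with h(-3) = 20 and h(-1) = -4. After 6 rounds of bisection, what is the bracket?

m = -2, h(m) = 5 (+); new bracket [-2, -1]
m = -1.5, h(m) = -0.25 (−); new bracket [-2, -1.5]
m = -1.75, h(m) = 2.1875 (+); new bracket [-1.75, -1.5]
m = -1.625, h(m) = 0.9219 (+); new bracket [-1.625, -1.5]
m = -1.5625, h(m) = 0.3242 (+); new bracket [-1.5625, -1.5]
m = -1.53125, h(m) = 0.0342 (+); new bracket [-1.53125, -1.5]

[-1.53125, -1.5]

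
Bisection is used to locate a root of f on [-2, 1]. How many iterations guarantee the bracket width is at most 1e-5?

19

Width after n steps is 3/2^n. Need 2^n ≥ 3/1e-5 = 300000.
2^18 = 262144 < 300000 ≤ 2^19 = 524288, so n = 19.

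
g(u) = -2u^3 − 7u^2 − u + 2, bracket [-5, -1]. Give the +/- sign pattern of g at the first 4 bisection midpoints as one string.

-++-

g(-3) = -4 < 0, so the root lies in [-5, -3]
g(-4) = 22 > 0, so the root lies in [-4, -3]
g(-3.5) = 5.5 > 0, so the root lies in [-3.5, -3]
g(-3.25) = -0.0312 < 0, so the root lies in [-3.5, -3.25]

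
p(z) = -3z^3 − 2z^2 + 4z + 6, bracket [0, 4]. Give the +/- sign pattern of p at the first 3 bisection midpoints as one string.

-+-

midpoint 2: p = -18 < 0 → [0, 2]
midpoint 1: p = 5 > 0 → [1, 2]
midpoint 1.5: p = -2.625 < 0 → [1, 1.5]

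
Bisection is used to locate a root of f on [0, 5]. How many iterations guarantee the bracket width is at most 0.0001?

16

Width after n steps is 5/2^n. Need 2^n ≥ 5/0.0001 = 50000.
2^15 = 32768 < 50000 ≤ 2^16 = 65536, so n = 16.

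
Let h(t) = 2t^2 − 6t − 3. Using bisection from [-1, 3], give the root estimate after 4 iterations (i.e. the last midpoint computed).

midpoint 1: h = -7 < 0 → [-1, 1]
midpoint 0: h = -3 < 0 → [-1, 0]
midpoint -0.5: h = 0.5 > 0 → [-0.5, 0]
midpoint -0.25: h = -1.375 < 0 → [-0.5, -0.25]

-0.25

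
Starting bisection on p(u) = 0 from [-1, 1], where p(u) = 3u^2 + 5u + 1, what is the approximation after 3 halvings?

-0.25

midpoint 0: p = 1 > 0 → [-1, 0]
midpoint -0.5: p = -0.75 < 0 → [-0.5, 0]
midpoint -0.25: p = -0.0625 < 0 → [-0.25, 0]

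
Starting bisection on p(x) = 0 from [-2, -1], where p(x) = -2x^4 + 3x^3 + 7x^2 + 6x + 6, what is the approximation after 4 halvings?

m = -1.5, p(m) = -7.5 (−); new bracket [-1.5, -1]
m = -1.25, p(m) = -1.304688 (−); new bracket [-1.25, -1]
m = -1.125, p(m) = 0.634277 (+); new bracket [-1.25, -1.125]
m = -1.1875, p(m) = -0.2547 (−); new bracket [-1.1875, -1.125]

-1.1875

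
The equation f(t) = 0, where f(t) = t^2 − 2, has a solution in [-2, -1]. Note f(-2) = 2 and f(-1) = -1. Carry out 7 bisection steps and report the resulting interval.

f(-1.5) = 0.25 > 0, so the root lies in [-1.5, -1]
f(-1.25) = -0.4375 < 0, so the root lies in [-1.5, -1.25]
f(-1.375) = -0.109375 < 0, so the root lies in [-1.5, -1.375]
f(-1.4375) = 0.0664 > 0, so the root lies in [-1.4375, -1.375]
f(-1.40625) = -0.0225 < 0, so the root lies in [-1.4375, -1.40625]
f(-1.421875) = 0.0217 > 0, so the root lies in [-1.421875, -1.40625]
f(-1.4140625) = -0.0004 < 0, so the root lies in [-1.421875, -1.4140625]

[-1.421875, -1.4140625]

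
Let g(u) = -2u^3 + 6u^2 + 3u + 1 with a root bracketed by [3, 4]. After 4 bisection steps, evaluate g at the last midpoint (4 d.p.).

0.9731

u = 3.5 gives g = -0.75, negative; keep [3, 3.5]
u = 3.25 gives g = 5.46875, positive; keep [3.25, 3.5]
u = 3.375 gives g = 2.582031, positive; keep [3.375, 3.5]
u = 3.4375 gives g = 0.9731, positive; keep [3.4375, 3.5]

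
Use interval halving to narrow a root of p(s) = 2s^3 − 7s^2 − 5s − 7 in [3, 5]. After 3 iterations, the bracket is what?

s = 4 gives p = -11, negative; keep [4, 5]
s = 4.5 gives p = 11, positive; keep [4, 4.5]
s = 4.25 gives p = -1.15625, negative; keep [4.25, 4.5]

[4.25, 4.5]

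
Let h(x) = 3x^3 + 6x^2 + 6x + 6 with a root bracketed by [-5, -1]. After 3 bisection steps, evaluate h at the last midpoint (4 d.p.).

h(-3) = -39 < 0, so the root lies in [-3, -1]
h(-2) = -6 < 0, so the root lies in [-2, -1]
h(-1.5) = 0.375 > 0, so the root lies in [-2, -1.5]

0.3750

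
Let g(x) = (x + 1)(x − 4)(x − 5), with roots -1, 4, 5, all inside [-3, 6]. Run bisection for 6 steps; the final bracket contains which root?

m = 1.5, g(m) = 21.875 (+); new bracket [-3, 1.5]
m = -0.75, g(m) = 6.828125 (+); new bracket [-3, -0.75]
m = -1.875, g(m) = -35.341797 (−); new bracket [-1.875, -0.75]
m = -1.3125, g(m) = -10.4797 (−); new bracket [-1.3125, -0.75]
m = -1.03125, g(m) = -0.9483 (−); new bracket [-1.03125, -0.75]
m = -0.890625, g(m) = 3.151 (+); new bracket [-1.03125, -0.890625]

-1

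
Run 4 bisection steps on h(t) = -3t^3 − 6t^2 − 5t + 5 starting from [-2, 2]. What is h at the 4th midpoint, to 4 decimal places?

h(0) = 5 > 0, so the root lies in [0, 2]
h(1) = -9 < 0, so the root lies in [0, 1]
h(0.5) = 0.625 > 0, so the root lies in [0.5, 1]
h(0.75) = -3.3906 < 0, so the root lies in [0.5, 0.75]

-3.3906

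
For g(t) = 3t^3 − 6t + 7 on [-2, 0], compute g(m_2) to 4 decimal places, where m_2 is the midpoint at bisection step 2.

5.8750

midpoint -1: g = 10 > 0 → [-2, -1]
midpoint -1.5: g = 5.875 > 0 → [-2, -1.5]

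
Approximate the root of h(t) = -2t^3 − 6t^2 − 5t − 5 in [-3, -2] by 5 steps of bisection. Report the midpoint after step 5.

-2.40625

t = -2.5 gives h = 1.25, positive; keep [-2.5, -2]
t = -2.25 gives h = -1.34375, negative; keep [-2.5, -2.25]
t = -2.375 gives h = -0.175781, negative; keep [-2.5, -2.375]
t = -2.4375 gives h = 0.5034, positive; keep [-2.4375, -2.375]
t = -2.40625 gives h = 0.1556, positive; keep [-2.40625, -2.375]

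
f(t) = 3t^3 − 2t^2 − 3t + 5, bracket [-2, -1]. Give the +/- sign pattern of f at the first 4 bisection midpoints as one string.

m = -1.5, f(m) = -5.125 (−); new bracket [-1.5, -1]
m = -1.25, f(m) = -0.234375 (−); new bracket [-1.25, -1]
m = -1.125, f(m) = 1.572266 (+); new bracket [-1.25, -1.125]
m = -1.1875, f(m) = 0.7185 (+); new bracket [-1.25, -1.1875]

--++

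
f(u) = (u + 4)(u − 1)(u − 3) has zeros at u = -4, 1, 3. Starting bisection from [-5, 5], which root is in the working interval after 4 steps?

-4

u = 0 gives f = 12, positive; keep [-5, 0]
u = -2.5 gives f = 28.875, positive; keep [-5, -2.5]
u = -3.75 gives f = 8.015625, positive; keep [-5, -3.75]
u = -4.375 gives f = -14.8652, negative; keep [-4.375, -3.75]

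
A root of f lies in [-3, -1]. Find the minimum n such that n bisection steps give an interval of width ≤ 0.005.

9

Width after n steps is 2/2^n. Need 2^n ≥ 2/0.005 = 400.
2^8 = 256 < 400 ≤ 2^9 = 512, so n = 9.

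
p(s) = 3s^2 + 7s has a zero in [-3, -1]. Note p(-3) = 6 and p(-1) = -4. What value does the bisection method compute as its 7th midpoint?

-2.328125

p(-2) = -2 < 0, so the root lies in [-3, -2]
p(-2.5) = 1.25 > 0, so the root lies in [-2.5, -2]
p(-2.25) = -0.5625 < 0, so the root lies in [-2.5, -2.25]
p(-2.375) = 0.2969 > 0, so the root lies in [-2.375, -2.25]
p(-2.3125) = -0.1445 < 0, so the root lies in [-2.375, -2.3125]
p(-2.34375) = 0.0732 > 0, so the root lies in [-2.34375, -2.3125]
p(-2.328125) = -0.0364 < 0, so the root lies in [-2.34375, -2.328125]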